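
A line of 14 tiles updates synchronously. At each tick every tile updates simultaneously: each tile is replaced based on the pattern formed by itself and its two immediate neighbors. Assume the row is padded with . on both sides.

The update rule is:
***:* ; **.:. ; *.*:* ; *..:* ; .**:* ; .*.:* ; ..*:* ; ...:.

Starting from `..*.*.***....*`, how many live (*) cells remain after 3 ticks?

12

.*******.*..**
*******.*****.
******.*****.*
count of *: 12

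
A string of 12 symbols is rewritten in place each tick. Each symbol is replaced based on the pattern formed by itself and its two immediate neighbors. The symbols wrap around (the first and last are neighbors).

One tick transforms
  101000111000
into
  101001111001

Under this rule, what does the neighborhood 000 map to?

0

At position 4 the neighborhood is 000; the next row has 0 there.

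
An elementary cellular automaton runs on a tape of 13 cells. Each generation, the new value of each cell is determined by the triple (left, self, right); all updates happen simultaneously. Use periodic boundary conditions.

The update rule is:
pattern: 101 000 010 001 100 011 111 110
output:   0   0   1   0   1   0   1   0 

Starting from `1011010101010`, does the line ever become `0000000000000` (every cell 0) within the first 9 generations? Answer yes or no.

no

1000010101010
1100010101010
0010010101010
0011010101011
1000010101000
1100010101100
0010010100010
0011010110011
1000010001000
generation 9 is 1000010001000, still not uniform 0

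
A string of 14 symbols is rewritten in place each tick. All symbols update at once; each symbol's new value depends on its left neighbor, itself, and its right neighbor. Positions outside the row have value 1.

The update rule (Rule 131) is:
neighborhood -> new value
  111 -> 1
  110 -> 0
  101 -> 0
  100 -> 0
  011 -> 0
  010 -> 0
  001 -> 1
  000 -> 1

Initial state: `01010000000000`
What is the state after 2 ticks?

tick 1: 00000111111111
tick 2: 01111011111111

01111011111111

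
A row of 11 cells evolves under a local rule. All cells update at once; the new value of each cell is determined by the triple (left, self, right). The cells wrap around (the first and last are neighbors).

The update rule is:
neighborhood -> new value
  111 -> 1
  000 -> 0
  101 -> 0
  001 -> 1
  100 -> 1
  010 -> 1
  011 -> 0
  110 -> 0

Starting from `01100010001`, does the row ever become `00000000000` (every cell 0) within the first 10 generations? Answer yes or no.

00010111011
10110010000
10001111001
01010110110
11010000001
10011000010
11100100110
01011111000
11001110100
00110100111
generation 10 is 00110100111, still not uniform 0

no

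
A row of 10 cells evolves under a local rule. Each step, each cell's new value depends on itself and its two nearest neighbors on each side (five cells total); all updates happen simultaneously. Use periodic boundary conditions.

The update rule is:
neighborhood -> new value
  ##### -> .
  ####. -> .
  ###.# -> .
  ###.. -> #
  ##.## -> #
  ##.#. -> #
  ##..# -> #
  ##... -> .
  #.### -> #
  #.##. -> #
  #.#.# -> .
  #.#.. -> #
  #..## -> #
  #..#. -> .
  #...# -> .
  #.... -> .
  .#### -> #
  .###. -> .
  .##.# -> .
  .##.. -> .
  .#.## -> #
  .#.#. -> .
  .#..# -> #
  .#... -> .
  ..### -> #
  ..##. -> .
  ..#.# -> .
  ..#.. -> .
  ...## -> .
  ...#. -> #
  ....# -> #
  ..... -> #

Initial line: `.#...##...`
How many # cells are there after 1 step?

#........#
count of #: 2

2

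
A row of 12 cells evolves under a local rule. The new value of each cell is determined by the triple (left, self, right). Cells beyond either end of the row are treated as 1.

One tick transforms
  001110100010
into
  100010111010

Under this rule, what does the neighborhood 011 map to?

At position 2 the neighborhood is 011; the next row has 0 there.

0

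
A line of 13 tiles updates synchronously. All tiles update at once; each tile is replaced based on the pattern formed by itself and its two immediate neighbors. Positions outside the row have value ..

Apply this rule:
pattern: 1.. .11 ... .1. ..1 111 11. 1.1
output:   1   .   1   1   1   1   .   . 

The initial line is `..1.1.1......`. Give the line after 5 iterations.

1.111.1111111

111.1.1111111
.1..1..11111.
1111111.111.1
.11111...1..1
1.111.1111111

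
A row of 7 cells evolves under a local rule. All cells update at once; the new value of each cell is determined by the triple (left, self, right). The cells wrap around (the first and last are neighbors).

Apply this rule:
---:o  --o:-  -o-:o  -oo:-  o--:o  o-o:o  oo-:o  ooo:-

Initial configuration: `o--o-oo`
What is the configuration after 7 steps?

o-oo--o

oo-oo--
-oo-oo-
--oo-oo
o--oo-o
oo--oo-
-oo--oo
o-oo--o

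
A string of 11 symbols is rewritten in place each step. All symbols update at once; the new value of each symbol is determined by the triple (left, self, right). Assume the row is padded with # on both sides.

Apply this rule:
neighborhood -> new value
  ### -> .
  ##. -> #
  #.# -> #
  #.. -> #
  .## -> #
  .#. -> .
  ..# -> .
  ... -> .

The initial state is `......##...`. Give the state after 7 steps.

##.#.##...#

#.....###..
##....#.##.
.##....####
####...#...
...##...#..
#..###...#.
##.#.##...#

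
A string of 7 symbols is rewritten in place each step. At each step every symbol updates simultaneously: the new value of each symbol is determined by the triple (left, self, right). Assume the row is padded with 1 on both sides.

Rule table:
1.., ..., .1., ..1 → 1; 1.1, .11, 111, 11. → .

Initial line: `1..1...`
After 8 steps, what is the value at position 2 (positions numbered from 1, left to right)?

.

.111111
.......
1111111
.......  (repeats step 2; period 2)
step 8: .......
position 2 holds .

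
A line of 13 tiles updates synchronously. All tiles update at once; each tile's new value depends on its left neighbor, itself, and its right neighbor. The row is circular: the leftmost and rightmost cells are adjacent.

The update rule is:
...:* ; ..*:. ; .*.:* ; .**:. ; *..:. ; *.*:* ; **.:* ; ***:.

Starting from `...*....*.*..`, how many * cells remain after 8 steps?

step 1: **.*.**.***.*
step 2: .****.**..**.
step 3: ....**.*...*.
step 4: ***..***.*.*.
step 5: ..*....******
step 6: ..*.**......*
step 7: ..**.*.****.*
step 8: ...****...***
count of *: 7

7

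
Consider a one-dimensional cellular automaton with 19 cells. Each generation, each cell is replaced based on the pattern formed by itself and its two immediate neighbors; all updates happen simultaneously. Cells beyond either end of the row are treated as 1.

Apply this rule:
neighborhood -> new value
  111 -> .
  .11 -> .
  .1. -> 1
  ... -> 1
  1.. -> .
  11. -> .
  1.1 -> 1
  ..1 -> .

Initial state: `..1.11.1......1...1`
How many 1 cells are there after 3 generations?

9

generation 1: ..11..11.1111.1.1..
generation 2: ........1....1111..
generation 3: .111111.1.11.......
count of 1: 9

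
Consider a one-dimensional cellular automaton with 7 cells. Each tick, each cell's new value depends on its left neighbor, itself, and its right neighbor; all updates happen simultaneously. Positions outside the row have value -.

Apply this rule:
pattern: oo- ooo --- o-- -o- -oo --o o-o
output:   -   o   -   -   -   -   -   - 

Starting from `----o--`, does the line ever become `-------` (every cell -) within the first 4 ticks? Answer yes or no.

tick 1: -------
all cells are - at tick 1

yes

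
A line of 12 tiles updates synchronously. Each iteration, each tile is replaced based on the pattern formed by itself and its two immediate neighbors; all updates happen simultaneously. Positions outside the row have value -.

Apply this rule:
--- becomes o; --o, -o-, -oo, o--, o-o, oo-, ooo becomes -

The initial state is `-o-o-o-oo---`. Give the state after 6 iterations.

ooooooooo---

iteration 1: ----------oo
iteration 2: ooooooooo---
iteration 3: ----------oo  (repeats iteration 1; period 2)
iteration 6: ooooooooo---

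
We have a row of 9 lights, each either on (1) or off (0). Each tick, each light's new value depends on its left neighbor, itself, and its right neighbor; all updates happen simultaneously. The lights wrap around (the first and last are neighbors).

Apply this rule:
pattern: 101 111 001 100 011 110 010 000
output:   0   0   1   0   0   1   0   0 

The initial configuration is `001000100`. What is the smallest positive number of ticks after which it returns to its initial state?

9

010001000
100010000
000100001
001000010
010000100
100001000
000010001
000100010
001000100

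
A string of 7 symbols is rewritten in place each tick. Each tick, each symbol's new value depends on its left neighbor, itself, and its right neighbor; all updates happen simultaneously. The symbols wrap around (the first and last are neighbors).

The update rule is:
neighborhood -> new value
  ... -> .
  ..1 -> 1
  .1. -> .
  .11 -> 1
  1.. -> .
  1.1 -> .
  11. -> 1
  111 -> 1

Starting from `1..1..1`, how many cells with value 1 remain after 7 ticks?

6

1.1..11
1...111
1..1111
1.11111
1.11111  (fixed point — unchanged through tick 7)
count of 1: 6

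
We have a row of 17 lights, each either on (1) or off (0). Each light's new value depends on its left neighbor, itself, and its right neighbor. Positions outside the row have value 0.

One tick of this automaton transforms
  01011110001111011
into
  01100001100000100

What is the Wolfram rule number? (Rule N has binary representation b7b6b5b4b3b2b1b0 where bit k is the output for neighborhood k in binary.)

53

position 4: 111 → 0  (bit 7 = 0)
position 6: 110 → 0  (bit 6 = 0)
position 2: 101 → 1  (bit 5 = 1)
position 7: 100 → 1  (bit 4 = 1)
position 3: 011 → 0  (bit 3 = 0)
position 1: 010 → 1  (bit 2 = 1)
position 0: 001 → 0  (bit 1 = 0)
position 8: 000 → 1  (bit 0 = 1)
bits b7..b0 = 00110101 = 53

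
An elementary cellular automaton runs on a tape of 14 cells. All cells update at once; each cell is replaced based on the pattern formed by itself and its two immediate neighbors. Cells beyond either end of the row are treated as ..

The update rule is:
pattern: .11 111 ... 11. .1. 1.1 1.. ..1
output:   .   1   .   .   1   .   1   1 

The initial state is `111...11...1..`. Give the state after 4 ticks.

.1.1.1..1.111.
11.1.1111..1.1
...1..11.111.1
..1111....1..1

..1111....1..1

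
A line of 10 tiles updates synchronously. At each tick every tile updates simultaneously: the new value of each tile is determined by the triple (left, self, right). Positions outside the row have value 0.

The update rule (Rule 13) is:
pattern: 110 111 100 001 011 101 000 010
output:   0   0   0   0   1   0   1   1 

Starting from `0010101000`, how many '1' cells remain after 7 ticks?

5

tick 1: 1010101011
tick 2: 1010101010
tick 3: 1010101010  (fixed point — unchanged through tick 7)
count of 1: 5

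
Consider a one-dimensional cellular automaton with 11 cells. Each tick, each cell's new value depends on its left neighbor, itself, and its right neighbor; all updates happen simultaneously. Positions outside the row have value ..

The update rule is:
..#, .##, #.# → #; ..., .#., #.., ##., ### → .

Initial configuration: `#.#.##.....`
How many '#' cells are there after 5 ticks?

tick 1: .#.##......
tick 2: #.##.......
tick 3: .##........
tick 4: ##.........
tick 5: #..........
count of #: 1

1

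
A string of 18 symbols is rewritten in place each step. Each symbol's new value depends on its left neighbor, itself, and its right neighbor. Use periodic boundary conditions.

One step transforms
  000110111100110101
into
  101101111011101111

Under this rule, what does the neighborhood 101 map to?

1

At position 5 the neighborhood is 101; the next row has 1 there.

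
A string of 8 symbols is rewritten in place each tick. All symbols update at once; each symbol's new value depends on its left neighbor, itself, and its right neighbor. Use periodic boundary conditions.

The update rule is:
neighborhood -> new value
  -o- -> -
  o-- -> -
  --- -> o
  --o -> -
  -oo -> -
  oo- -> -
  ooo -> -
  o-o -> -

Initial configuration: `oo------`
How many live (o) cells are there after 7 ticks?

---oooo-
oo------  (repeats tick 0; period 2)
tick 7: ---oooo-
count of o: 4

4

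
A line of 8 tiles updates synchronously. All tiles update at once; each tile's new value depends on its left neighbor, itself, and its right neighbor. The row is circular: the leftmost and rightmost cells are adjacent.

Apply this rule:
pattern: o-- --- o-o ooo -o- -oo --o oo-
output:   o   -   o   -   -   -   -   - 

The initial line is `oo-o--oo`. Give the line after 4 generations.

generation 1: --o-o---
generation 2: ---o-o--
generation 3: ----o-o-
generation 4: -----o-o

-----o-o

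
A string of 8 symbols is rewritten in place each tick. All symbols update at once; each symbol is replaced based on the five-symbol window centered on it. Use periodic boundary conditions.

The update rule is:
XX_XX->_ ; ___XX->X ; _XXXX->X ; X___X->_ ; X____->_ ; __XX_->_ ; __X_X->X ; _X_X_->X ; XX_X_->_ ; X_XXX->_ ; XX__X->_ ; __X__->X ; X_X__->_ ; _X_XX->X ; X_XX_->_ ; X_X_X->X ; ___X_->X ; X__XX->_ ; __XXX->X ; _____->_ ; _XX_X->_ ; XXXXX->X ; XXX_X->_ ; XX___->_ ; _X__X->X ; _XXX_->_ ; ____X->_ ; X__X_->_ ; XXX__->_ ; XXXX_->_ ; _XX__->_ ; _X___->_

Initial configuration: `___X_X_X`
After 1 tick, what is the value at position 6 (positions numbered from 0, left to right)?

__XXXXX_
position 6 holds X

X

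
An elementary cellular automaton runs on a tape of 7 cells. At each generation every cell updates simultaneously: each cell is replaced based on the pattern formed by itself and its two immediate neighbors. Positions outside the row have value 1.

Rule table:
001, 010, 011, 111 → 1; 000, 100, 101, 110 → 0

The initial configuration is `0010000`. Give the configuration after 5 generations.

generation 1: 0110001
generation 2: 0100011
generation 3: 0100111
generation 4: 0101111
generation 5: 0101111

0101111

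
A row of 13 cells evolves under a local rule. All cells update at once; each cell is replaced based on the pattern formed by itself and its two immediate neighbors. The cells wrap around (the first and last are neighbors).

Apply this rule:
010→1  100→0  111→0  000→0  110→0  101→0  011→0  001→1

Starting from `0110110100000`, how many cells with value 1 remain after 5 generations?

1000000100000
1000001100001
0000010000010
0000110000110
0001000001000
count of 1: 2

2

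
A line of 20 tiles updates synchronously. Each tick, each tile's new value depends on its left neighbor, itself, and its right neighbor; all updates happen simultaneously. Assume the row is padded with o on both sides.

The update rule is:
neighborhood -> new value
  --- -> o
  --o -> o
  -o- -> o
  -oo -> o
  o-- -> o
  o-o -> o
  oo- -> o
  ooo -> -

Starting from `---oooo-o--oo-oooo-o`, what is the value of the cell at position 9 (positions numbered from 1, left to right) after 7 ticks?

tick 1: oooo--ooooooooo--ooo
tick 2: ---oooo-------oooo--
tick 3: oooo--ooooooooo--ooo  (repeats tick 1; period 2)
tick 7: oooo--ooooooooo--ooo
position 9 holds o

o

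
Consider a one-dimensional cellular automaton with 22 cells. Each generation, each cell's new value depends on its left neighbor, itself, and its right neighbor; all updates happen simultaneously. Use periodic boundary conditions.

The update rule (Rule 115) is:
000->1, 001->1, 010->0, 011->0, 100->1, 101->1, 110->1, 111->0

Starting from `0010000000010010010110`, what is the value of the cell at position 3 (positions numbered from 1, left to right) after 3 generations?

1

generation 1: 1101111111101101101011
generation 2: 0110000000110110110100
generation 3: 1011111111011011011011
position 3 holds 1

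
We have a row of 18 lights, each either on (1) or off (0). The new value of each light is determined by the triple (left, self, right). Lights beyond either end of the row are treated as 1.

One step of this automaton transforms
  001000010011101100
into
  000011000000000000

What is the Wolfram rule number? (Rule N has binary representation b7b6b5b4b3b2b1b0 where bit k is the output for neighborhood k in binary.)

position 11: 111 → 0  (bit 7 = 0)
position 12: 110 → 0  (bit 6 = 0)
position 13: 101 → 0  (bit 5 = 0)
position 0: 100 → 0  (bit 4 = 0)
position 10: 011 → 0  (bit 3 = 0)
position 2: 010 → 0  (bit 2 = 0)
position 1: 001 → 0  (bit 1 = 0)
position 4: 000 → 1  (bit 0 = 1)
bits b7..b0 = 00000001 = 1

1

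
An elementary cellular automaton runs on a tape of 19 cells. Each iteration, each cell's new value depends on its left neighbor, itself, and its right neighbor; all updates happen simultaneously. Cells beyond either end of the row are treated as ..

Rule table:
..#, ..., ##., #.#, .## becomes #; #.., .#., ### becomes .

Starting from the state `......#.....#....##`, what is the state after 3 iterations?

..###.###.#.###.##.

iteration 1: ######..####..#####
iteration 2: #....#.##..#.##...#
iteration 3: ..###.###.#.###.##.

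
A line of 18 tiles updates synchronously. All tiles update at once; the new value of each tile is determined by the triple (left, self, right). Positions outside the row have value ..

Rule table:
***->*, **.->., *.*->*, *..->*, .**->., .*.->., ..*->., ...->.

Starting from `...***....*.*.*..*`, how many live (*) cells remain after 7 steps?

step 1: ....*.*....*.*.*..
step 2: .....*.*....*.*.*.
step 3: ......*.*....*.*.*
step 4: .......*.*....*.*.
step 5: ........*.*....*.*
step 6: .........*.*....*.
step 7: ..........*.*....*
count of *: 3

3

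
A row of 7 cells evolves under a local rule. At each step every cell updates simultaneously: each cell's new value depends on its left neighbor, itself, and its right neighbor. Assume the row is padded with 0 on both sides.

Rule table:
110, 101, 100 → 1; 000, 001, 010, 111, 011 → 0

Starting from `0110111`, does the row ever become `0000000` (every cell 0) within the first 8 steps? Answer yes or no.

yes

step 1: 0011001
step 2: 0001100
step 3: 0000110
step 4: 0000011
step 5: 0000001
step 6: 0000000
all cells are 0 at step 6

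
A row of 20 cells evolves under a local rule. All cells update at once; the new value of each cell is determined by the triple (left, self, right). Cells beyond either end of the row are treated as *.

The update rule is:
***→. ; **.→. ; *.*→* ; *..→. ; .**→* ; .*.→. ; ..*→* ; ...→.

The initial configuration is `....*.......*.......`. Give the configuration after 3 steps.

...*.......*.......*
..*.......*.......**
.*.......*.......**.

.*.......*.......**.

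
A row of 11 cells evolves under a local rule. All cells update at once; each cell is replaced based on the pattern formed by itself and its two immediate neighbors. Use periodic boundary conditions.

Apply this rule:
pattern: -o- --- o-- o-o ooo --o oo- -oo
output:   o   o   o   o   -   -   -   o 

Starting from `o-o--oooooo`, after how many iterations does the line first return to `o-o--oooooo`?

22

-ooo-o-----
-o--ooooooo
ooo-o------
o--ooooooo-
oo-o------o
--ooooooo-o
o-o------oo
-ooooooo-o-
-o------ooo
ooooooo-o--
o------ooo-
oooooo-o--o
------ooo-o
ooooo-o--oo
-----ooo-o-
oooo-o--ooo
----ooo-o--
ooo-o--oooo
---ooo-o---
oo-o--ooooo
--ooo-o----
o-o--oooooo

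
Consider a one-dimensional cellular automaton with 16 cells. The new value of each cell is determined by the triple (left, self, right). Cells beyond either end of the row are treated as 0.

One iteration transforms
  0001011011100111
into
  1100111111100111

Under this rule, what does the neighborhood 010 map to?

At position 3 the neighborhood is 010; the next row has 0 there.

0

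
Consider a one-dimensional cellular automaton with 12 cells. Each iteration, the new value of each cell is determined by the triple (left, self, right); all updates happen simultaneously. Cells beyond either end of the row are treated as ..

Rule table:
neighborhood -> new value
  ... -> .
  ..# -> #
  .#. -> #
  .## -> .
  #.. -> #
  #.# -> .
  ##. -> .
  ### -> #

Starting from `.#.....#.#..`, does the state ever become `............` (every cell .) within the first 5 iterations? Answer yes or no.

no

###...##.##.
.#.#.#.....#
##.#.##...##
...#...#.#..
..###.##.##.
iteration 5 is ..###.##.##., still not uniform .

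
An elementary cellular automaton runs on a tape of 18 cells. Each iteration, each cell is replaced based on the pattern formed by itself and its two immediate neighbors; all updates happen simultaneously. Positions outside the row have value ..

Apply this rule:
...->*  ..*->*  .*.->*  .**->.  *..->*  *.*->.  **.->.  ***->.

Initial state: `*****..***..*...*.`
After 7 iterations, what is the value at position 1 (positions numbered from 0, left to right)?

.

.....**...********
*****..***........
.....**...********  (repeats iteration 1; period 2)
iteration 7: .....**...********
position 1 holds .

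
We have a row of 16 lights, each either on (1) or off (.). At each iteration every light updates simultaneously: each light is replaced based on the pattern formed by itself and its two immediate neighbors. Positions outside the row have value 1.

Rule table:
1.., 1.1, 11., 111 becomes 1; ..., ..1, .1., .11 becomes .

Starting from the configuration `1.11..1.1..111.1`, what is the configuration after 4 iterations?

iteration 1: 11.11..1.1..111.
iteration 2: 111.11..1.1..111
iteration 3: 1111.11..1.1..11
iteration 4: 11111.11..1.1..1

11111.11..1.1..1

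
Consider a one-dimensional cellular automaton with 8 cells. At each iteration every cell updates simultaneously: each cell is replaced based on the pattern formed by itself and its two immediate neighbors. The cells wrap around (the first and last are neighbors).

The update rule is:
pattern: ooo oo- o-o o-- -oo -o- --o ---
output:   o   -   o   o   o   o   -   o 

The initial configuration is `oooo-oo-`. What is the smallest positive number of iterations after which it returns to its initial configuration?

ooo-oo-o
oo-oo-oo
o-oo-ooo
-oo-oooo
oo-oooo-
o-oooo-o
-oooo-oo
oooo-oo-

8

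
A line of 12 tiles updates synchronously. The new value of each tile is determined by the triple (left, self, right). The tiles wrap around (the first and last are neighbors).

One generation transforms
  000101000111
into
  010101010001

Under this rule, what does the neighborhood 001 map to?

At position 2 the neighborhood is 001; the next row has 0 there.

0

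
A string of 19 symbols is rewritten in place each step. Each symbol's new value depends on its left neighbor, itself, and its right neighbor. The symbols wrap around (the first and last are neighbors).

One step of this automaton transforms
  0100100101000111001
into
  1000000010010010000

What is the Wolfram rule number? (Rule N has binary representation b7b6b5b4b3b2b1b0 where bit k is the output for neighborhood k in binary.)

position 14: 111 → 1  (bit 7 = 1)
position 15: 110 → 0  (bit 6 = 0)
position 0: 101 → 1  (bit 5 = 1)
position 2: 100 → 0  (bit 4 = 0)
position 13: 011 → 0  (bit 3 = 0)
position 1: 010 → 0  (bit 2 = 0)
position 3: 001 → 0  (bit 1 = 0)
position 11: 000 → 1  (bit 0 = 1)
bits b7..b0 = 10100001 = 161

161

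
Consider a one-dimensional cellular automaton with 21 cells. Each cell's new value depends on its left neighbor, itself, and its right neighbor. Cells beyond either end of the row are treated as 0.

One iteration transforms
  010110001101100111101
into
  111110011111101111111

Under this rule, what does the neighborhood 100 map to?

0

At position 5 the neighborhood is 100; the next row has 0 there.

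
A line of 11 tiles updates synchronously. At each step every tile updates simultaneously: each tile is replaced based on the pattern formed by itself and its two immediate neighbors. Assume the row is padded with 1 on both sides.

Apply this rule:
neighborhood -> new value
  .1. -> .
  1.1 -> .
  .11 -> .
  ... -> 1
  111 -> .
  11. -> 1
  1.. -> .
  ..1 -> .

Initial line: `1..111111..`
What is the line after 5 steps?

1.......1..
1.11111....
1.....1.11.
1.111....1.
1...1.11...

1...1.11...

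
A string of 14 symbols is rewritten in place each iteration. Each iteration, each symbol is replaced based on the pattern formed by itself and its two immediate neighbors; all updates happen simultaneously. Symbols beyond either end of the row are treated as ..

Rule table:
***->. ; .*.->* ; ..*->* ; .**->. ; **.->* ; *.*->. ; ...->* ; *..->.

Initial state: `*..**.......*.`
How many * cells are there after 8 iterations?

4

*.*.*.*******.
*.*.*.......*.
*.*.*.*******.  (repeats iteration 1; period 2)
iteration 8: *.*.*.......*.
count of *: 4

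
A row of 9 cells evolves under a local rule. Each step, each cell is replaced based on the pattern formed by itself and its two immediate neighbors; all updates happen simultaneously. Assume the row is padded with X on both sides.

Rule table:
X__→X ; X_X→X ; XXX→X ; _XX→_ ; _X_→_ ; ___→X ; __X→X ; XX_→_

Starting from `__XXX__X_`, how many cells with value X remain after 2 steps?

XX_X_XX_X
X_X_X__X_
count of X: 4

4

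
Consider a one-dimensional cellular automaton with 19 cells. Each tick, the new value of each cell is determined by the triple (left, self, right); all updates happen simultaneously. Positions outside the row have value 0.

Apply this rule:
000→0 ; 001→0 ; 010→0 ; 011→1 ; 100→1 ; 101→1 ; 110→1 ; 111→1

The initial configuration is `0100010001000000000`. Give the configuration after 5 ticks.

0010001000100000000
0001000100010000000
0000100010001000000
0000010001000100000
0000001000100010000

0000001000100010000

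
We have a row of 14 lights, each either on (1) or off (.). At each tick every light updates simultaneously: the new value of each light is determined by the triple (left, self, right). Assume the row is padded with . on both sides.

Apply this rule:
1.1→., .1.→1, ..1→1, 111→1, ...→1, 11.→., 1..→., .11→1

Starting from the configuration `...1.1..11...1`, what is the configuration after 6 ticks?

1.1..11..1.11.

tick 1: 1111.1.11..111
tick 2: 111..1.1..111.
tick 3: 11..11.1.111..
tick 4: 1..11..1.11..1
tick 5: 1.11..11.1..11
tick 6: 1.1..11..1.11.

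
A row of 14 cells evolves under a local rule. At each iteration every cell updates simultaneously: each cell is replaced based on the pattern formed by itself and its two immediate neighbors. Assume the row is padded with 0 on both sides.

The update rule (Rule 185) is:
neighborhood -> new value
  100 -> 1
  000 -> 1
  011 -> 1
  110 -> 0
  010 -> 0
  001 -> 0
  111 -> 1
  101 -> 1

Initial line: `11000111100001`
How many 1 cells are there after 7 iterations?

iteration 1: 10110111011100
iteration 2: 01101110111011
iteration 3: 01011101110110
iteration 4: 00111011101101
iteration 5: 10110111011010
iteration 6: 01101110110101
iteration 7: 01011101101010
count of 1: 8

8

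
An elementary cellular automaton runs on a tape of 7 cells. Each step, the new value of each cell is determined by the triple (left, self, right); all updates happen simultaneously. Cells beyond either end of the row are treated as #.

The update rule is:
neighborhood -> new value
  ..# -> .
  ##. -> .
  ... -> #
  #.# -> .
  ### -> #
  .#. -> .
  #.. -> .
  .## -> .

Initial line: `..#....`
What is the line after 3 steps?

....##.

....##.
.##....
....##.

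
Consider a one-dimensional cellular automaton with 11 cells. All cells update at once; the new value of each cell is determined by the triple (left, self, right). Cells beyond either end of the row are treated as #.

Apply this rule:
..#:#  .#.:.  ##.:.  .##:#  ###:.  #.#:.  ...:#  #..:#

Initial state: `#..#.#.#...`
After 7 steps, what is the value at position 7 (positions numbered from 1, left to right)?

.

.##.....###
.#.######..
...#.....##
###.######.
....#......
####.######
.....#.....
position 7 holds .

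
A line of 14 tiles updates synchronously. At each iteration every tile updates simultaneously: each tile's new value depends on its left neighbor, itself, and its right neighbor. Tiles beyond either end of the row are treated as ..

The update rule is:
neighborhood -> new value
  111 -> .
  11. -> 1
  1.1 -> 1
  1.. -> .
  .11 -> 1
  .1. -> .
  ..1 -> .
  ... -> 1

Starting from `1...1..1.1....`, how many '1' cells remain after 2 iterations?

6

..1.....1..111
1...111....1.1
count of 1: 6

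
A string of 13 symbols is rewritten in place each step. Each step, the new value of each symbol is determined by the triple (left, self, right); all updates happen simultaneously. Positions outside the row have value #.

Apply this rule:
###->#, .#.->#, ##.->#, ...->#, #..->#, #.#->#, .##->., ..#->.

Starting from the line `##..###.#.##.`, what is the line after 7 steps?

#########..##

###..#####.##
####..#####.#
#####..#####.
######..#####
#######..####
########..###
#########..##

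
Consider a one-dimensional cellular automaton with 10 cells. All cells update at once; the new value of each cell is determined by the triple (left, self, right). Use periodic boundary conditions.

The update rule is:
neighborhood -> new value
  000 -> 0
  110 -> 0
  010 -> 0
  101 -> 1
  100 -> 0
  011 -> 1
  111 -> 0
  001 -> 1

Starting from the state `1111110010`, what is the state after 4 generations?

1000000101
0000001011
0000010110
0000101100

0000101100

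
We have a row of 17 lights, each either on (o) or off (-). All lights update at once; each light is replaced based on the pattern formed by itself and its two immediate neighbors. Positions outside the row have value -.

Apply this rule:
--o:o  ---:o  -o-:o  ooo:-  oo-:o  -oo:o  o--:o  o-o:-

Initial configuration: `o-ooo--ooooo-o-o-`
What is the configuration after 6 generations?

o-o-o--ooooo-o-oo

o-o-oooo---o-o-oo
o-o-o--ooooo-o-oo
o-o-oooo---o-o-oo  (repeats generation 1; period 2)
generation 6: o-o-o--ooooo-o-oo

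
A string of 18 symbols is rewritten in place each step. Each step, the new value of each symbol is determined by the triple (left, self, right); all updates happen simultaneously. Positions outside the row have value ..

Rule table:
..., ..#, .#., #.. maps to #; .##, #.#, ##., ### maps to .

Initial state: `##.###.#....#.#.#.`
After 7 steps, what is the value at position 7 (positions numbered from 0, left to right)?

#

.......######.#.##
#######.......#...
.......###########
#######...........
.......###########  (repeats step 3; period 2)
step 7: .......###########
position 7 holds #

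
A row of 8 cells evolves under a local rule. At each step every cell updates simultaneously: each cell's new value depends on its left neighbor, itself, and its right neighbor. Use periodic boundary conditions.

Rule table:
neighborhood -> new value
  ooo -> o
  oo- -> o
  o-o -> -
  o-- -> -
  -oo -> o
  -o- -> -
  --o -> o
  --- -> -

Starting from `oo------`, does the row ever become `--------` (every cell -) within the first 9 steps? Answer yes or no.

oo-----o
oo----oo
oo---ooo
oo--oooo
oo-ooooo
oo-ooooo  (fixed point — unchanged through step 9)
step 9 is oo-ooooo, still not uniform -

no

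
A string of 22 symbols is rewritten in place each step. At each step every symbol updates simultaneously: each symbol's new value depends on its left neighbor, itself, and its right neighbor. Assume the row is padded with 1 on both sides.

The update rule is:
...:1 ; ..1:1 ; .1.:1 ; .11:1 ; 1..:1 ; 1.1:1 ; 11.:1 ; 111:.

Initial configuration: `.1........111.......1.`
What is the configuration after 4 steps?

..........111.........

11111111111.1111111111
..........111.........
11111111111.1111111111  (repeats step 1; period 2)
step 4: ..........111.........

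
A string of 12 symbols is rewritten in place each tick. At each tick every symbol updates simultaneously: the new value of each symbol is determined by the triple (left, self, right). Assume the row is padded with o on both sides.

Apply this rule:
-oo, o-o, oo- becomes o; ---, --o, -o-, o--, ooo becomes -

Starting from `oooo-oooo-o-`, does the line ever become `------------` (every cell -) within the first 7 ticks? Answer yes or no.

yes

---ooo--oo-o
---o-o--oooo
----o---o---
------------
all cells are - at tick 4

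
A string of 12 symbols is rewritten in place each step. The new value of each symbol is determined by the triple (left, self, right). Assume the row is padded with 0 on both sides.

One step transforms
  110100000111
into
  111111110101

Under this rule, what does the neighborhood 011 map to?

At position 0 the neighborhood is 011; the next row has 1 there.

1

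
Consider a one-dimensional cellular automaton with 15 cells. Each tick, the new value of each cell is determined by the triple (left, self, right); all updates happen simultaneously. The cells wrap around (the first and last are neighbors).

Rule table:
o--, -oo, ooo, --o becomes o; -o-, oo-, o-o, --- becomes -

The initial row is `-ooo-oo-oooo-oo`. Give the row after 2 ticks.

oo-oo-oooo-oo-o

-oo--o--ooo--o-
oo-oo-oooo-oo-o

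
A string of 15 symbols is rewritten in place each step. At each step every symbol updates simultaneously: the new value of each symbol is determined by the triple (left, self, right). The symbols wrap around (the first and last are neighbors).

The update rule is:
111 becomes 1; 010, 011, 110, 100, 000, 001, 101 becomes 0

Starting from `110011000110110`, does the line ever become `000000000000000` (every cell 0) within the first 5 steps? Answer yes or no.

000000000000000
all cells are 0 at step 1

yes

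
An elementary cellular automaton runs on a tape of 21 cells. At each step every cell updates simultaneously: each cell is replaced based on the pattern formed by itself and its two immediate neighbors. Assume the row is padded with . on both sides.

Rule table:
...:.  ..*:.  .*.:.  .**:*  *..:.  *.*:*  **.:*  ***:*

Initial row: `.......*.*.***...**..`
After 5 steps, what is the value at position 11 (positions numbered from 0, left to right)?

........*.****...**..
.........*****...**..
.........*****...**..  (fixed point — unchanged through step 5)
position 11 holds *

*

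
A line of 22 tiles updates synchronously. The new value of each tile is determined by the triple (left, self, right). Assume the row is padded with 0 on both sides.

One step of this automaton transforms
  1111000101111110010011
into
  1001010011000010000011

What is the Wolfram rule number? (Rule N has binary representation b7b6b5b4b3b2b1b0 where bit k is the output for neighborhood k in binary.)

105

position 1: 111 → 0  (bit 7 = 0)
position 3: 110 → 1  (bit 6 = 1)
position 8: 101 → 1  (bit 5 = 1)
position 4: 100 → 0  (bit 4 = 0)
position 0: 011 → 1  (bit 3 = 1)
position 7: 010 → 0  (bit 2 = 0)
position 6: 001 → 0  (bit 1 = 0)
position 5: 000 → 1  (bit 0 = 1)
bits b7..b0 = 01101001 = 105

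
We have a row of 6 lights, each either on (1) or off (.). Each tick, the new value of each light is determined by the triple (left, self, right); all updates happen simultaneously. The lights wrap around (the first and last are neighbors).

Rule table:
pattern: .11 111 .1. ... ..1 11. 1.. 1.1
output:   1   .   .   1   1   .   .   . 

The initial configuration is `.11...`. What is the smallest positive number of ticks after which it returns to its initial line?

6

tick 1: 11..11
tick 2: ...11.
tick 3: 1111..
tick 4: 1....1
tick 5: ..1111
tick 6: .11...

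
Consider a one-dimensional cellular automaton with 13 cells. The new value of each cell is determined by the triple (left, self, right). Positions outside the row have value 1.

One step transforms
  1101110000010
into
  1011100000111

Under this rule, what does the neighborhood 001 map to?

At position 10 the neighborhood is 001; the next row has 1 there.

1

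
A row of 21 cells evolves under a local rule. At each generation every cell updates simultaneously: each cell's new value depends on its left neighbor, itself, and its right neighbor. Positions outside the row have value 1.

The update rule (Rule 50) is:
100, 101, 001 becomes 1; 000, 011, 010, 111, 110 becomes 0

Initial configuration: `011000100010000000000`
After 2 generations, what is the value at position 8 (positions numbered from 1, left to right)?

0

generation 1: 100101010101000000001
generation 2: 011010101010100000010
position 8 holds 0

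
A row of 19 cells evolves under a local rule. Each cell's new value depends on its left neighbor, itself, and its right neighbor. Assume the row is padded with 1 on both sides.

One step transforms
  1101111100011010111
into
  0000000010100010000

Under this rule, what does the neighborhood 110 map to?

At position 1 the neighborhood is 110; the next row has 0 there.

0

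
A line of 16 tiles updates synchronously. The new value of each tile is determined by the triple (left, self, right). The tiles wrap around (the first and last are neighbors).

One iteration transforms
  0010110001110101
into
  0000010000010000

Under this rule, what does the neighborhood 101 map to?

0

At position 3 the neighborhood is 101; the next row has 0 there.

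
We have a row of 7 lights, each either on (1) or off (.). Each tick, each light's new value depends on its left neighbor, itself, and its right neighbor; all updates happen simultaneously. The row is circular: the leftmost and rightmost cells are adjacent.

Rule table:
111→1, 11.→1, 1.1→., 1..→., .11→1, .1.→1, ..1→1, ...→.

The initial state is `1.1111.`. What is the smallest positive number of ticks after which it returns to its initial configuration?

1.1111.

1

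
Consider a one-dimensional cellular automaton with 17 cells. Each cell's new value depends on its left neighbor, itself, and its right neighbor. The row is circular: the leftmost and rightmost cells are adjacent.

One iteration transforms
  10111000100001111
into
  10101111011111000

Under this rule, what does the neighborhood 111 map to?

At position 3 the neighborhood is 111; the next row has 0 there.

0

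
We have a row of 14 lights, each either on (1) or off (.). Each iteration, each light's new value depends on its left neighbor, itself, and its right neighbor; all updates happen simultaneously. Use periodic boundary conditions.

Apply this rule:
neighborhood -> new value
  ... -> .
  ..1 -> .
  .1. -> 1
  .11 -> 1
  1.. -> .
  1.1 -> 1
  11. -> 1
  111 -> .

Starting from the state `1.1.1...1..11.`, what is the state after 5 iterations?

....1...1..1..

11111...1..111
....1...1..1..
....1...1..1..  (fixed point — unchanged through iteration 5)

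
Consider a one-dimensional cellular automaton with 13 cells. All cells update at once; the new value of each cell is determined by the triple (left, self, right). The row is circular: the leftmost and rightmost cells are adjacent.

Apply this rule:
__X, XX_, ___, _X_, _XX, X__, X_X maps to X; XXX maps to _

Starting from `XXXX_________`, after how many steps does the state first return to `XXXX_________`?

2

step 1: X__XXXXXXXXXX
step 2: XXXX_________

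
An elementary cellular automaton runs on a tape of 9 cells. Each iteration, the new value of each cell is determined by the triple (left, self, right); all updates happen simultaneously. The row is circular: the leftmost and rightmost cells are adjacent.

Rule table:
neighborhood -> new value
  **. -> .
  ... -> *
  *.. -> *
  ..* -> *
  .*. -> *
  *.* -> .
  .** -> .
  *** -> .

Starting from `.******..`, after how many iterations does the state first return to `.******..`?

2

iteration 1: *......**
iteration 2: .******..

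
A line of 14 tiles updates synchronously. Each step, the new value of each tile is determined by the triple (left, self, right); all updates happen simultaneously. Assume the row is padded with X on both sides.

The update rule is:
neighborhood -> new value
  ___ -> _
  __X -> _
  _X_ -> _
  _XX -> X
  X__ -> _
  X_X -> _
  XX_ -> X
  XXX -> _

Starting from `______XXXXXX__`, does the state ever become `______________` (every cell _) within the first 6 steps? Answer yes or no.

______X____X__
______________
all cells are _ at step 2

yes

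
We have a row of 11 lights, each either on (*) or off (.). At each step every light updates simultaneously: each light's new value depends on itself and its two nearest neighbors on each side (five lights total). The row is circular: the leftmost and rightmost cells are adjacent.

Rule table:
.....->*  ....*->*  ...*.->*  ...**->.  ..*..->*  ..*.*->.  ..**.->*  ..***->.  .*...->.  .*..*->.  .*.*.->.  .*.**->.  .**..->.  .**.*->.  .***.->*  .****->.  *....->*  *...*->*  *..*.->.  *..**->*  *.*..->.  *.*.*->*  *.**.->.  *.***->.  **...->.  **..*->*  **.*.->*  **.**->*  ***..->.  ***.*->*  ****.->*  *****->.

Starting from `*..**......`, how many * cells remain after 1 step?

*.**..*****
count of *: 8

8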